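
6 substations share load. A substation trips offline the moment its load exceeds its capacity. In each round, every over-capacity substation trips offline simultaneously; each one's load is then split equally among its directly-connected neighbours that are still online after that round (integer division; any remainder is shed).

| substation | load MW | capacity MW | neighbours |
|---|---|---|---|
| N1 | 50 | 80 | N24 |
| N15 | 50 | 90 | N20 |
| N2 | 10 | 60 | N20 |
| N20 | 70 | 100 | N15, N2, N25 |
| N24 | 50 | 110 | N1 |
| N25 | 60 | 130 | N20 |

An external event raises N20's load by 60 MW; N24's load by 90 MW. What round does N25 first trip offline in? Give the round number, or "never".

never

Round 1 — N20 at 130 > 100; N24 at 140 > 110. N20, N24 trip offline.
  N20 sheds 130 MW to N15, N2, N25: 43 each (1 lost).
    N15: 50+43 = 93 > 90
    N2: 10+43 = 53 ≤ 60
    N25: 60+43 = 103 ≤ 130
  N24 sheds 140 MW to N1: 140 each.
    N1: 50+140 = 190 > 80
Round 2 — N1, N15 trip offline.
  N1 sheds 190 MW: no online neighbours, lost.
  N15 sheds 93 MW: no online neighbours, lost.
No further trips.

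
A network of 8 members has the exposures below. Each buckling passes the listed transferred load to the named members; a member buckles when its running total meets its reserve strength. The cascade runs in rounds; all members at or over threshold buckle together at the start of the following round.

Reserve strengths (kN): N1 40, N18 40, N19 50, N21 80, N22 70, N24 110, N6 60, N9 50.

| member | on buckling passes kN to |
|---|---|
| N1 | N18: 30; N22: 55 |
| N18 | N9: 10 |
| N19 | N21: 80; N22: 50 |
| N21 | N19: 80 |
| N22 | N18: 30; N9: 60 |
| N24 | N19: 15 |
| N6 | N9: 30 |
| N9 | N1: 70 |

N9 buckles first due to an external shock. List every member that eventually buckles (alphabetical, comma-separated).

N1, N9

Round 1 — N9 buckles (initial).
  N1: +70 → 70 ≥ 40
Round 2 — N1 buckles.
  N18: +30 → 30 < 40
  N22: +55 → 55 < 70
No further bucklings.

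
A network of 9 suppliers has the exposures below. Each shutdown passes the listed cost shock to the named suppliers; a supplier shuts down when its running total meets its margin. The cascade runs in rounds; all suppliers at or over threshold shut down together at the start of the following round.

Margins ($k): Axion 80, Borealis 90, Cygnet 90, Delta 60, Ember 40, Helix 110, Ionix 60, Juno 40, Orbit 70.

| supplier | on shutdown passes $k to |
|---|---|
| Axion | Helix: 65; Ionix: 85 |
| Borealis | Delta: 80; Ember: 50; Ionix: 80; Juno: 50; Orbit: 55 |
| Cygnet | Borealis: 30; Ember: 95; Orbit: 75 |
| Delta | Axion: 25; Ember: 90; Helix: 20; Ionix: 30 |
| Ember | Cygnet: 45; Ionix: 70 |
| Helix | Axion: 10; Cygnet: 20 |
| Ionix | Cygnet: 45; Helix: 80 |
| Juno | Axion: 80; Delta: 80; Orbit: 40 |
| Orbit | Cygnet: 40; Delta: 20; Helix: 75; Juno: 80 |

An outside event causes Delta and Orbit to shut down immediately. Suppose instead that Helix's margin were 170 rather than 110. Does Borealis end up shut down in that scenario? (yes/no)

no

With Helix's margin at 170:
Round 1 — Delta, Orbit shut down (initial).
  Axion: +25 → 25 < 80
  Cygnet: +40 → 40 < 90
  Ember: +90 → 90 ≥ 40
  Helix: +20+75 → 95 < 170
  Ionix: +30 → 30 < 60
  Juno: +80 → 80 ≥ 40
Round 2 — Ember, Juno shut down.
  Axion: +80 → 105 ≥ 80
  Cygnet: +45 → 85 < 90
  Ionix: +70 → 100 ≥ 60
Round 3 — Axion, Ionix shut down.
  Cygnet: +45 → 130 ≥ 90
  Helix: +65+80 → 240 ≥ 170
Round 4 — Cygnet, Helix shut down.
  Borealis: +30 → 30 < 90
No further shutdowns.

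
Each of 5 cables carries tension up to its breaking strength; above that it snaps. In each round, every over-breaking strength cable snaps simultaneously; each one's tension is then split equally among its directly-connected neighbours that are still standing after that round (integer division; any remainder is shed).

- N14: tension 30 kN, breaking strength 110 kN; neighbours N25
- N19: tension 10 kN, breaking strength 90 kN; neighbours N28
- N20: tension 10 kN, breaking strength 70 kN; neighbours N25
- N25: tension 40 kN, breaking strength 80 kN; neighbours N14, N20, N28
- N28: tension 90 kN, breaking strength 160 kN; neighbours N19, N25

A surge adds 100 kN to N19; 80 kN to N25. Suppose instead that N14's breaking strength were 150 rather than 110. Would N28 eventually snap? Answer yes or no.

yes

With N14's breaking strength at 150:
Round 1 — N19 at 110 > 90; N25 at 120 > 80. N19, N25 snap.
  N19 sheds 110 kN to N28: 110 each.
    N28: 90+110 = 200 > 160
  N25 sheds 120 kN to N14, N20, N28: 40 each.
    N14: 30+40 = 70 ≤ 150
    N20: 10+40 = 50 ≤ 70
    N28: 200+40 = 240 > 160
Round 2 — N28 snaps.
  N28 sheds 240 kN: no online neighbours, lost.
No further breaks.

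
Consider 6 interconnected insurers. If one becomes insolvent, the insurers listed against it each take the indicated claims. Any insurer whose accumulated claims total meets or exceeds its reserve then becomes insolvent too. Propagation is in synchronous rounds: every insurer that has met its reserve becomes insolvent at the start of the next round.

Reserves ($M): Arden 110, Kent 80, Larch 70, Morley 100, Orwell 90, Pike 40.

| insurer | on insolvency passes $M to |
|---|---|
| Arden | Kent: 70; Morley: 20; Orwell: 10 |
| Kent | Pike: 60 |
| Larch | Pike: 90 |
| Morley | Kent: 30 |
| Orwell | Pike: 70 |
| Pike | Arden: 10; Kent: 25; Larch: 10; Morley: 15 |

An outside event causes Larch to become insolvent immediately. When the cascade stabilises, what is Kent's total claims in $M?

Round 1 — Larch becomes insolvent (initial).
  Pike: +90 → 90 ≥ 40
Round 2 — Pike becomes insolvent.
  Arden: +10 → 10 < 110
  Kent: +25 → 25 < 80
  Morley: +15 → 15 < 100
No further insolvencies.

25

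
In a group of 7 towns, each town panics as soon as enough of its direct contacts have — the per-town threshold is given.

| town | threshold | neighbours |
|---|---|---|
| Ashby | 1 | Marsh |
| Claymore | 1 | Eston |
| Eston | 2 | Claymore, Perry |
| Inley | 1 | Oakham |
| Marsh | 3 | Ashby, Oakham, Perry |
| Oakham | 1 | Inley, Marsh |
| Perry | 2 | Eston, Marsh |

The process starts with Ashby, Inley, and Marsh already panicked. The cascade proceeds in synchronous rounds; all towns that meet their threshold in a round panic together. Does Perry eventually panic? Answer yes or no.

Round 1 — Ashby, Inley, Marsh panic (initial).
Round 2 — checking thresholds:
  Oakham: 2 of 2 neighbours ≥ 1, panics.
  Perry: 1 of 2 neighbours < 2, below threshold.
Round 3 — no new panics; cascade stops.

no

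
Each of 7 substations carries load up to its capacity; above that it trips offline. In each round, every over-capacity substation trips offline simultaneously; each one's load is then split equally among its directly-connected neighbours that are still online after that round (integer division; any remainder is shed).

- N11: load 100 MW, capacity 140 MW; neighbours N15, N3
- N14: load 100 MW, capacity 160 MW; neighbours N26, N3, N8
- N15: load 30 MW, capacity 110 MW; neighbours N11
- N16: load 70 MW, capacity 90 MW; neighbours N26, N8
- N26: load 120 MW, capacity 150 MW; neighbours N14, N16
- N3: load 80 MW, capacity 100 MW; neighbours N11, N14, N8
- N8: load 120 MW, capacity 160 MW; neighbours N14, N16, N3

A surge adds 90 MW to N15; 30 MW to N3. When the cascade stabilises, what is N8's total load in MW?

Round 1 — N15 at 120 > 110; N3 at 110 > 100. N15, N3 trip offline.
  N15 sheds 120 MW to N11: 120 each.
    N11: 100+120 = 220 > 140
  N3 sheds 110 MW to N11, N14, N8: 36 each (2 lost).
    N11: 220+36 = 256 > 140
    N14: 100+36 = 136 ≤ 160
    N8: 120+36 = 156 ≤ 160
Round 2 — N11 trips offline.
  N11 sheds 256 MW: no online neighbours, lost.
No further trips.

156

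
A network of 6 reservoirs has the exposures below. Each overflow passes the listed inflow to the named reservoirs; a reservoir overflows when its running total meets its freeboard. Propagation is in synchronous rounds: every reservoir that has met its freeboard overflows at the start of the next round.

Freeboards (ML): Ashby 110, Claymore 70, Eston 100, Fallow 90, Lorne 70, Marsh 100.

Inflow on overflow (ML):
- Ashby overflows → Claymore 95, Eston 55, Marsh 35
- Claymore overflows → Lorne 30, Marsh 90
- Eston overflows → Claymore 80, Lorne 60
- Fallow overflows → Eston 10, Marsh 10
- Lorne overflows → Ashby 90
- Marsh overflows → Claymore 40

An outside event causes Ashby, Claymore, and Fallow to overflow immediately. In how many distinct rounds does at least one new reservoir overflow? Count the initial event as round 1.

Round 1 — Ashby, Claymore, Fallow overflow (initial).
  Eston: +55+10 → 65 < 100
  Lorne: +30 → 30 < 70
  Marsh: +35+90+10 → 135 ≥ 100
Round 2 — Marsh overflows.
No further overflows.

2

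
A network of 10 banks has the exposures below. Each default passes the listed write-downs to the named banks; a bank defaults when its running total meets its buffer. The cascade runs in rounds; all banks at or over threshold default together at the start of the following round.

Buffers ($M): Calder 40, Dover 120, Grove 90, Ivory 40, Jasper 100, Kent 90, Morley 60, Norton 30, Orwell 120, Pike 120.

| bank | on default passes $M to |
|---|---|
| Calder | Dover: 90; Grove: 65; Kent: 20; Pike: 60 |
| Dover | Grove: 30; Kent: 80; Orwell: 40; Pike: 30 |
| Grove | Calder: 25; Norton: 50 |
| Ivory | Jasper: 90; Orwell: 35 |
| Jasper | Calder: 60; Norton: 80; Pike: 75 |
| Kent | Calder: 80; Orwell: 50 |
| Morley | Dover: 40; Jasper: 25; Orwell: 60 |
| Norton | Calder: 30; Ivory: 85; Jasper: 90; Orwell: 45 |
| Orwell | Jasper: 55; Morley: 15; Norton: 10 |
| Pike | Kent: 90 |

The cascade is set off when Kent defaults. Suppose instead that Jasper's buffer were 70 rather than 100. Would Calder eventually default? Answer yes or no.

With Jasper's buffer at 70:
Round 1 — Kent defaults (initial).
  Calder: +80 → 80 ≥ 40
  Orwell: +50 → 50 < 120
Round 2 — Calder defaults.
  Dover: +90 → 90 < 120
  Grove: +65 → 65 < 90
  Pike: +60 → 60 < 120
No further defaults.

yes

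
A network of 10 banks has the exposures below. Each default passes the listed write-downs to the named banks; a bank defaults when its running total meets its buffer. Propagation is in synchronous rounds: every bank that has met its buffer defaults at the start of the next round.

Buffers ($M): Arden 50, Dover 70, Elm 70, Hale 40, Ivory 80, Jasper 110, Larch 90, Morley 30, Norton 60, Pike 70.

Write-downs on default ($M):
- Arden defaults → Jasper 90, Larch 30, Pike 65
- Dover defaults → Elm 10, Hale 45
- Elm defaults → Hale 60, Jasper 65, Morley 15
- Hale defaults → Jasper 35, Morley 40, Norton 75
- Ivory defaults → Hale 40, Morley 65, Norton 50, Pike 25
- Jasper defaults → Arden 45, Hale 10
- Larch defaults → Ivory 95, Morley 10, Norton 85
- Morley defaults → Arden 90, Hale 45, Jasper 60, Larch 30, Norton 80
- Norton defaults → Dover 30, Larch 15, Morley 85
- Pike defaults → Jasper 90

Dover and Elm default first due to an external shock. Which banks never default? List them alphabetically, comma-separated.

Ivory, Larch, Pike

Round 1 — Dover, Elm default (initial).
  Hale: +45+60 → 105 ≥ 40
  Jasper: +65 → 65 < 110
  Morley: +15 → 15 < 30
Round 2 — Hale defaults.
  Jasper: +35 → 100 < 110
  Morley: +40 → 55 ≥ 30
  Norton: +75 → 75 ≥ 60
Round 3 — Morley, Norton default.
  Arden: +90 → 90 ≥ 50
  Jasper: +60 → 160 ≥ 110
  Larch: +30+15 → 45 < 90
Round 4 — Arden, Jasper default.
  Larch: +30 → 75 < 90
  Pike: +65 → 65 < 70
No further defaults.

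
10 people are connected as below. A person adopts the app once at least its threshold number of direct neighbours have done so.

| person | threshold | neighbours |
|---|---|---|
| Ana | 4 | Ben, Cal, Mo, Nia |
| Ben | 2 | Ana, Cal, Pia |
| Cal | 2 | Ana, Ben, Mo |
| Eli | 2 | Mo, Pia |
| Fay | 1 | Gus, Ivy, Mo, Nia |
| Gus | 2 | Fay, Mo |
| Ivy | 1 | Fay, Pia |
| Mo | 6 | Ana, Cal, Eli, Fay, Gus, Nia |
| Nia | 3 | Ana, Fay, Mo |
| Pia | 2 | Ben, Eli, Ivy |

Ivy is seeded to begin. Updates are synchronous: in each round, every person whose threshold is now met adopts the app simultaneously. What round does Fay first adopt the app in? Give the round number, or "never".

2

Round 1 — Ivy adopts the app (initial).
Round 2 — checking thresholds:
  Fay: 1 of 4 neighbours ≥ 1, adopts the app.
  Pia: 1 of 3 neighbours < 2, not yet.
Round 3 — no new adoptions; cascade stops.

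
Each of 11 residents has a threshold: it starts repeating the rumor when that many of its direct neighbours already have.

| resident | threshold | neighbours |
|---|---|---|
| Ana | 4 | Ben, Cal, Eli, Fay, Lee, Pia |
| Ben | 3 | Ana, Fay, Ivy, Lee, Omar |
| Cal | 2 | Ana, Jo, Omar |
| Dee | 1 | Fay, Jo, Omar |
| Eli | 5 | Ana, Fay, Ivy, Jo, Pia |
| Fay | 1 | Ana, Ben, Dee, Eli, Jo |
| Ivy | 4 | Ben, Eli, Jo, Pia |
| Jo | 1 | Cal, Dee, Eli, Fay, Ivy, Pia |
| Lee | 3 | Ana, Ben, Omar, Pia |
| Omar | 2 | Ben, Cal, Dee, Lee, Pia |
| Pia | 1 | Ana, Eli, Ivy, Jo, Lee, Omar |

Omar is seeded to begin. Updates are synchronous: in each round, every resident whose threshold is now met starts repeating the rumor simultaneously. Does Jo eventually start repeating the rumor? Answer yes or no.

Round 1 — Omar starts repeating the rumor (initial).
Round 2 — checking thresholds:
  Ben: 1 of 5 neighbours < 3, below threshold.
  Cal: 1 of 3 neighbours < 2, below threshold.
  Dee: 1 of 3 neighbours ≥ 1, starts repeating the rumor.
  Lee: 1 of 4 neighbours < 3, below threshold.
  Pia: 1 of 6 neighbours ≥ 1, starts repeating the rumor.
Round 3 — checking thresholds:
  Ana: 1 of 6 neighbours < 4, below threshold.
  Ben: 1 of 5 neighbours < 3, below threshold.
  Cal: 1 of 3 neighbours < 2, below threshold.
  Eli: 1 of 5 neighbours < 5, below threshold.
  Fay: 1 of 5 neighbours ≥ 1, starts repeating the rumor.
  Ivy: 1 of 4 neighbours < 4, below threshold.
  Jo: 2 of 6 neighbours ≥ 1, starts repeating the rumor.
  Lee: 2 of 4 neighbours < 3, below threshold.
Round 4 — checking thresholds:
  Ana: 2 of 6 neighbours < 4, below threshold.
  Ben: 2 of 5 neighbours < 3, below threshold.
  Cal: 2 of 3 neighbours ≥ 2, starts repeating the rumor.
  Eli: 3 of 5 neighbours < 5, below threshold.
  Ivy: 2 of 4 neighbours < 4, below threshold.
  Lee: 2 of 4 neighbours < 3, below threshold.
Round 5 — no new spreads; cascade stops.

yes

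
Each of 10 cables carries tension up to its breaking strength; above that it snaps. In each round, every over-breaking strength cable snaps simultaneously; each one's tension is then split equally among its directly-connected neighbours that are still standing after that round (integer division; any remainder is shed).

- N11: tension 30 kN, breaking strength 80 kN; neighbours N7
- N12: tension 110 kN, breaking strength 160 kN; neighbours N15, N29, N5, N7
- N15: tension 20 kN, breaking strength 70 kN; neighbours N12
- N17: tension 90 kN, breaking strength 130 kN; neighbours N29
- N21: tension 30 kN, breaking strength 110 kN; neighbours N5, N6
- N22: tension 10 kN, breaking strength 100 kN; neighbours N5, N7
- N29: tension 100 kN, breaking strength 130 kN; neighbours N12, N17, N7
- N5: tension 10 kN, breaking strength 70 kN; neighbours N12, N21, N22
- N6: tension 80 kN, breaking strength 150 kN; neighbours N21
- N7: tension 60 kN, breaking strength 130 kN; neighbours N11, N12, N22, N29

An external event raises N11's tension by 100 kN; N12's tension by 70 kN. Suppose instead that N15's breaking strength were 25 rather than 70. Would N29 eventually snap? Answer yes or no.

With N15's breaking strength at 25:
Round 1 — N11 at 130 > 80; N12 at 180 > 160. N11, N12 snap.
  N11 sheds 130 kN to N7: 130 each.
    N7: 60+130 = 190 > 130
  N12 sheds 180 kN to N15, N29, N5, N7: 45 each.
    N15: 20+45 = 65 > 25
    N29: 100+45 = 145 > 130
    N5: 10+45 = 55 ≤ 70
    N7: 190+45 = 235 > 130
Round 2 — N15, N29, N7 snap.
  N15 sheds 65 kN: no online neighbours, lost.
  N29 sheds 145 kN to N17: 145 each.
    N17: 90+145 = 235 > 130
  N7 sheds 235 kN to N22: 235 each.
    N22: 10+235 = 245 > 100
Round 3 — N17, N22 snap.
  N17 sheds 235 kN: no online neighbours, lost.
  N22 sheds 245 kN to N5: 245 each.
    N5: 55+245 = 300 > 70
Round 4 — N5 snaps.
  N5 sheds 300 kN to N21: 300 each.
    N21: 30+300 = 330 > 110
Round 5 — N21 snaps.
  N21 sheds 330 kN to N6: 330 each.
    N6: 80+330 = 410 > 150
Round 6 — N6 snaps.
  N6 sheds 410 kN: no online neighbours, lost.
No further breaks.

yes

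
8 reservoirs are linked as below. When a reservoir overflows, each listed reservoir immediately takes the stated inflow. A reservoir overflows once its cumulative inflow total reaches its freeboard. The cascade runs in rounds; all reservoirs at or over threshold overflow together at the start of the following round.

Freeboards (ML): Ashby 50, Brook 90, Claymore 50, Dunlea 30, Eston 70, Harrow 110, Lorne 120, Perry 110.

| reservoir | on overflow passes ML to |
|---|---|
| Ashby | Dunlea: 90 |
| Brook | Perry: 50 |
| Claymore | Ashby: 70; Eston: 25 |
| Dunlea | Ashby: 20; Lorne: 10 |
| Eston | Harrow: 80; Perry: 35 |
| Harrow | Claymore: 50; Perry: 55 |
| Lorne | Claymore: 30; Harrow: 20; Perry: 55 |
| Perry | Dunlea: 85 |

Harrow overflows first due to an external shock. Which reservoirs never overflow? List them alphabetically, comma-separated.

Round 1 — Harrow overflows (initial).
  Claymore: +50 → 50 ≥ 50
  Perry: +55 → 55 < 110
Round 2 — Claymore overflows.
  Ashby: +70 → 70 ≥ 50
  Eston: +25 → 25 < 70
Round 3 — Ashby overflows.
  Dunlea: +90 → 90 ≥ 30
Round 4 — Dunlea overflows.
  Lorne: +10 → 10 < 120
No further overflows.

Brook, Eston, Lorne, Perry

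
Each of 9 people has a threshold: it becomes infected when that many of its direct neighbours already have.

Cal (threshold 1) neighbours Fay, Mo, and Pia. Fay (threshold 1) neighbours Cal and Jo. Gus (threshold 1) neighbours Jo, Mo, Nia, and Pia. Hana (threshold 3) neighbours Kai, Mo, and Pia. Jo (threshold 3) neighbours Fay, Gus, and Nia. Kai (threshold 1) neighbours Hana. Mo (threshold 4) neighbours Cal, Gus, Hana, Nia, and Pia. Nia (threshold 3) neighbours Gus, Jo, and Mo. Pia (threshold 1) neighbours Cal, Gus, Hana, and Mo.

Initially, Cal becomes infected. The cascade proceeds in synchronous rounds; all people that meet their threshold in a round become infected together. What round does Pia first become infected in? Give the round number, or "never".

2

Round 1 — Cal becomes infected (initial).
Round 2 — checking thresholds:
  Fay: 1 of 2 neighbours ≥ 1, becomes infected.
  Mo: 1 of 5 neighbours < 4, below threshold.
  Pia: 1 of 4 neighbours ≥ 1, becomes infected.
Round 3 — checking thresholds:
  Gus: 1 of 4 neighbours ≥ 1, becomes infected.
  Hana: 1 of 3 neighbours < 3, below threshold.
  Jo: 1 of 3 neighbours < 3, below threshold.
  Mo: 2 of 5 neighbours < 4, below threshold.
Round 4 — no new infections; cascade stops.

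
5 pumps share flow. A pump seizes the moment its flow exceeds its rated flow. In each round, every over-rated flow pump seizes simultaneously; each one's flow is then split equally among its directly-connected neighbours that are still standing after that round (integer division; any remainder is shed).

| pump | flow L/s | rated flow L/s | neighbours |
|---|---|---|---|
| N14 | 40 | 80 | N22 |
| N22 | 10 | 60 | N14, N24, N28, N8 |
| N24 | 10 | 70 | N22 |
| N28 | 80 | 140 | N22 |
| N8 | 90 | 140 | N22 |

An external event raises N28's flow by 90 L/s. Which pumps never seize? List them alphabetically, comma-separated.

Round 1 — N28 at 170 > 140. N28 seizes.
  N28 sheds 170 L/s to N22: 170 each.
    N22: 10+170 = 180 > 60
Round 2 — N22 seizes.
  N22 sheds 180 L/s to N14, N24, N8: 60 each.
    N14: 40+60 = 100 > 80
    N24: 10+60 = 70 ≤ 70
    N8: 90+60 = 150 > 140
Round 3 — N14, N8 seize.
  N14 sheds 100 L/s: no online neighbours, lost.
  N8 sheds 150 L/s: no online neighbours, lost.
No further seizures.

N24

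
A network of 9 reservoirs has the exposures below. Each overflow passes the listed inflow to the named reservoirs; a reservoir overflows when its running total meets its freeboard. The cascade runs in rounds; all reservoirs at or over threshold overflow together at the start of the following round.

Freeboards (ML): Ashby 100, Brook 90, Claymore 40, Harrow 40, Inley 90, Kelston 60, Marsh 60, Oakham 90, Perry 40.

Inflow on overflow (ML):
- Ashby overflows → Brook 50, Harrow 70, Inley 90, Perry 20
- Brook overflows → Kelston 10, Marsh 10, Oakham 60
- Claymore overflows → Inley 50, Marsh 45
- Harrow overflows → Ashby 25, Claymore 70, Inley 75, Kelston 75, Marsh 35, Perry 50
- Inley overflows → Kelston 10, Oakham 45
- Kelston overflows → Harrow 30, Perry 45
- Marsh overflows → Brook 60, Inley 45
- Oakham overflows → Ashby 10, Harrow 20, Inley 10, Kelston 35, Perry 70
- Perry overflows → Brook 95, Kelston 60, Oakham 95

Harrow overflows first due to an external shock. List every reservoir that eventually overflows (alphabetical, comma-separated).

Round 1 — Harrow overflows (initial).
  Ashby: +25 → 25 < 100
  Claymore: +70 → 70 ≥ 40
  Inley: +75 → 75 < 90
  Kelston: +75 → 75 ≥ 60
  Marsh: +35 → 35 < 60
  Perry: +50 → 50 ≥ 40
Round 2 — Claymore, Kelston, Perry overflow.
  Brook: +95 → 95 ≥ 90
  Inley: +50 → 125 ≥ 90
  Marsh: +45 → 80 ≥ 60
  Oakham: +95 → 95 ≥ 90
Round 3 — Brook, Inley, Marsh, Oakham overflow.
  Ashby: +10 → 35 < 100
No further overflows.

Brook, Claymore, Harrow, Inley, Kelston, Marsh, Oakham, Perry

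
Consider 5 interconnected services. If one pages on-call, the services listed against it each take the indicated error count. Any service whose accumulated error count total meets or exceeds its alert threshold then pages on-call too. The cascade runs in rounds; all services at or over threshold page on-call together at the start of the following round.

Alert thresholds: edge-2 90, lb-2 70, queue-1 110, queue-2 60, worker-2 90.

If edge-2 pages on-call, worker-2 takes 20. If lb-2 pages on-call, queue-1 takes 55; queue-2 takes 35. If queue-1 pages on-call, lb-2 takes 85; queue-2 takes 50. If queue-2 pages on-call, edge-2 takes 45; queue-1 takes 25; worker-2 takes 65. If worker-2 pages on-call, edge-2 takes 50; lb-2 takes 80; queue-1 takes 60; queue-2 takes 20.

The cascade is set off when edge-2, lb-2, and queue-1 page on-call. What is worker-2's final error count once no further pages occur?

Round 1 — edge-2, lb-2, queue-1 page on-call (initial).
  queue-2: +35+50 → 85 ≥ 60
  worker-2: +20 → 20 < 90
Round 2 — queue-2 pages on-call.
  worker-2: +65 → 85 < 90
No further pages.

85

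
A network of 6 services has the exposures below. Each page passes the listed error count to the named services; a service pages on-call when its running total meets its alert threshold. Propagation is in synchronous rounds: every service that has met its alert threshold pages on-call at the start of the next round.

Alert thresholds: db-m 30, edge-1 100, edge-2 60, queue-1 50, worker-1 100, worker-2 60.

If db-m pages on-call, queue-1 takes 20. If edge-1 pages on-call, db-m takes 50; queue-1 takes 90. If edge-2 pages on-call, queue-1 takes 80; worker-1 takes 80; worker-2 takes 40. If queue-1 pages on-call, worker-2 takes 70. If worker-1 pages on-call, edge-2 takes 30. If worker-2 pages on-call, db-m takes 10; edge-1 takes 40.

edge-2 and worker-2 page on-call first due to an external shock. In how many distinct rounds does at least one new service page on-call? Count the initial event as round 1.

2

Round 1 — edge-2, worker-2 page on-call (initial).
  db-m: +10 → 10 < 30
  edge-1: +40 → 40 < 100
  queue-1: +80 → 80 ≥ 50
  worker-1: +80 → 80 < 100
Round 2 — queue-1 pages on-call.
No further pages.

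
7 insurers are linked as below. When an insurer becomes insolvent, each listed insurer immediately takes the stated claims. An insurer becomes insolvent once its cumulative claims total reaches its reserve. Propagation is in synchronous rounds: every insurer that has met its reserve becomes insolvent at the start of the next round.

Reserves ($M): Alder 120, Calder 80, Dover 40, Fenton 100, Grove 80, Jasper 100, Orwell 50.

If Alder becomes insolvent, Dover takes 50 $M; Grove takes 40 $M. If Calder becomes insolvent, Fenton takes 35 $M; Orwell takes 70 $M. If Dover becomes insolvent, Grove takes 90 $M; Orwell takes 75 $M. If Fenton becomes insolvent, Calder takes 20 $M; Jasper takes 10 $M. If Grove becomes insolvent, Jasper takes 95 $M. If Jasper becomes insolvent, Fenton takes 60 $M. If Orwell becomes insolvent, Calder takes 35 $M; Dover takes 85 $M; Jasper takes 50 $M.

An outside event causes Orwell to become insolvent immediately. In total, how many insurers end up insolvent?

4

Round 1 — Orwell becomes insolvent (initial).
  Calder: +35 → 35 < 80
  Dover: +85 → 85 ≥ 40
  Jasper: +50 → 50 < 100
Round 2 — Dover becomes insolvent.
  Grove: +90 → 90 ≥ 80
Round 3 — Grove becomes insolvent.
  Jasper: +95 → 145 ≥ 100
Round 4 — Jasper becomes insolvent.
  Fenton: +60 → 60 < 100
No further insolvencies.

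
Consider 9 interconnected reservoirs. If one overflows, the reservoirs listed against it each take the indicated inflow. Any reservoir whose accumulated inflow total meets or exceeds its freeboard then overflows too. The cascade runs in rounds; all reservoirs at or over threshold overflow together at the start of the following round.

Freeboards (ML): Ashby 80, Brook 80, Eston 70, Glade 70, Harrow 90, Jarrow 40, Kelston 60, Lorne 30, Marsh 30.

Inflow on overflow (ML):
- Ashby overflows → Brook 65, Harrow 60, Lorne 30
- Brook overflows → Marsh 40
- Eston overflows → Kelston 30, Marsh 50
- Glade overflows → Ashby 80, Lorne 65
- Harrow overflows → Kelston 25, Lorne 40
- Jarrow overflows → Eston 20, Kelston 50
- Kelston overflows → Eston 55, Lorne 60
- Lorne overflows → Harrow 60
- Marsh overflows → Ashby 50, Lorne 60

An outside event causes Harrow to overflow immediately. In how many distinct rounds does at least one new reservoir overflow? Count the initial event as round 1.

2

Round 1 — Harrow overflows (initial).
  Kelston: +25 → 25 < 60
  Lorne: +40 → 40 ≥ 30
Round 2 — Lorne overflows.
No further overflows.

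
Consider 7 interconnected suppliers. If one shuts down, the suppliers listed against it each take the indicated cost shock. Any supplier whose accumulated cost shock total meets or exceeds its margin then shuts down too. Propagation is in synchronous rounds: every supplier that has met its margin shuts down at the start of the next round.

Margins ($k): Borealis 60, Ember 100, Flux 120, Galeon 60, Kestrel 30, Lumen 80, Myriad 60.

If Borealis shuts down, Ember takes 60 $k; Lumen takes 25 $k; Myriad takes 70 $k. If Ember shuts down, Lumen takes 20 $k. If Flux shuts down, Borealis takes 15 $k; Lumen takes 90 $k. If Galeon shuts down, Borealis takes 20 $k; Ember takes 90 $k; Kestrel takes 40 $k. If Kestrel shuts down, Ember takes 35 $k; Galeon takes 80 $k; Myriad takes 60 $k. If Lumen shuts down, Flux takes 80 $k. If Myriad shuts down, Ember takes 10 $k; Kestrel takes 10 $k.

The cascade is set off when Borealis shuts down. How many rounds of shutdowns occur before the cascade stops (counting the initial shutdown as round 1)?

2

Round 1 — Borealis shuts down (initial).
  Ember: +60 → 60 < 100
  Lumen: +25 → 25 < 80
  Myriad: +70 → 70 ≥ 60
Round 2 — Myriad shuts down.
  Ember: +10 → 70 < 100
  Kestrel: +10 → 10 < 30
No further shutdowns.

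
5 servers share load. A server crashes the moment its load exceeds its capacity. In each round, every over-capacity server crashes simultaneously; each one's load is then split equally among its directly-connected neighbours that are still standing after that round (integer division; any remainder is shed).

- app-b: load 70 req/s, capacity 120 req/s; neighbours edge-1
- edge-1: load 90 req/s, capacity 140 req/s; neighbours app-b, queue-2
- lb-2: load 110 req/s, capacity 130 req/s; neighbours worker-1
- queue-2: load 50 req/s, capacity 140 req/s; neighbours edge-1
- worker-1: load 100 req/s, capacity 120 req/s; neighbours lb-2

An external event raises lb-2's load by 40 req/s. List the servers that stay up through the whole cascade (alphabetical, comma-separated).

app-b, edge-1, queue-2

Round 1 — lb-2 at 150 > 130. lb-2 crashes.
  lb-2 sheds 150 req/s to worker-1: 150 each.
    worker-1: 100+150 = 250 > 120
Round 2 — worker-1 crashes.
  worker-1 sheds 250 req/s: no online neighbours, lost.
No further crashes.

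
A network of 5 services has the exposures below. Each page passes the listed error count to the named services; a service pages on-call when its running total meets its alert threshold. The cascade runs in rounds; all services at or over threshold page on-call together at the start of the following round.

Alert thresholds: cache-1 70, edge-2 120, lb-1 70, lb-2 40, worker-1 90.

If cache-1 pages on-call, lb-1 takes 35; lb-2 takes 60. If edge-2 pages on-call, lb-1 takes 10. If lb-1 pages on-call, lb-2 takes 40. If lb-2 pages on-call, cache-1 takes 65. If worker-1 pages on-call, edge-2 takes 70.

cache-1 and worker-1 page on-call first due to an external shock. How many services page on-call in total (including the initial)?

3

Round 1 — cache-1, worker-1 page on-call (initial).
  edge-2: +70 → 70 < 120
  lb-1: +35 → 35 < 70
  lb-2: +60 → 60 ≥ 40
Round 2 — lb-2 pages on-call.
No further pages.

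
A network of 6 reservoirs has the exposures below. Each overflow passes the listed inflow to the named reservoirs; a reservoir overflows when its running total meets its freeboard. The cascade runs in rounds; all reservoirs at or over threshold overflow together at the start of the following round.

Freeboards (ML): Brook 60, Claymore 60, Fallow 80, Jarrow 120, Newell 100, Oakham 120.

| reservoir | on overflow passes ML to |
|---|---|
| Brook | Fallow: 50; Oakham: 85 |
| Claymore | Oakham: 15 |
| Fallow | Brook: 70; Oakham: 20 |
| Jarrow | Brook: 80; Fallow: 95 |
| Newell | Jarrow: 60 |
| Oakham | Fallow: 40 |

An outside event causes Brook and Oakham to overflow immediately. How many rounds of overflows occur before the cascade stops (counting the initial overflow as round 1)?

Round 1 — Brook, Oakham overflow (initial).
  Fallow: +50+40 → 90 ≥ 80
Round 2 — Fallow overflows.
No further overflows.

2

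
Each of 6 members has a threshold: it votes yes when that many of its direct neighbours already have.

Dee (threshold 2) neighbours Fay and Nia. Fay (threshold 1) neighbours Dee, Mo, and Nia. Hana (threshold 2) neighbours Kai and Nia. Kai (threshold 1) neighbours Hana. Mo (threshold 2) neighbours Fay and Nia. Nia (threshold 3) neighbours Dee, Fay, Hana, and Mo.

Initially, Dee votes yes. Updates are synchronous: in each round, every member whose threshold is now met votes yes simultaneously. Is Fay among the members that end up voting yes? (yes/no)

Round 1 — Dee votes yes (initial).
Round 2 — checking thresholds:
  Fay: 1 of 3 neighbours ≥ 1, votes yes.
  Nia: 1 of 4 neighbours < 3, holds.
Round 3 — no new yes votes; cascade stops.

yes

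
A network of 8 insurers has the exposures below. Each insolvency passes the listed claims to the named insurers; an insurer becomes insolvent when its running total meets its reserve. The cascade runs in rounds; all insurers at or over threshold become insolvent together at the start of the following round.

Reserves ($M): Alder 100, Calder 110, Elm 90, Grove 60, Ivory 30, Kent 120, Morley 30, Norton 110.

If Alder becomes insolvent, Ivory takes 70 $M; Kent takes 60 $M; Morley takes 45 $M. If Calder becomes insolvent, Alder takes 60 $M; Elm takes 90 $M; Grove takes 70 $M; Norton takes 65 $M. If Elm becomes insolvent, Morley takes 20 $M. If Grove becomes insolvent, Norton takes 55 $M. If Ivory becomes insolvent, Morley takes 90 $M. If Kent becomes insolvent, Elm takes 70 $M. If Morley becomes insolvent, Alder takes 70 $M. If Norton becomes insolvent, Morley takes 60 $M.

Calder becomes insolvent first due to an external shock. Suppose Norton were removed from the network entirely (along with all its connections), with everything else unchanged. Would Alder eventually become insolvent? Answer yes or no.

With Norton removed:
Round 1 — Calder becomes insolvent (initial).
  Alder: +60 → 60 < 100
  Elm: +90 → 90 ≥ 90
  Grove: +70 → 70 ≥ 60
Round 2 — Elm, Grove become insolvent.
  Morley: +20 → 20 < 30
No further insolvencies.

no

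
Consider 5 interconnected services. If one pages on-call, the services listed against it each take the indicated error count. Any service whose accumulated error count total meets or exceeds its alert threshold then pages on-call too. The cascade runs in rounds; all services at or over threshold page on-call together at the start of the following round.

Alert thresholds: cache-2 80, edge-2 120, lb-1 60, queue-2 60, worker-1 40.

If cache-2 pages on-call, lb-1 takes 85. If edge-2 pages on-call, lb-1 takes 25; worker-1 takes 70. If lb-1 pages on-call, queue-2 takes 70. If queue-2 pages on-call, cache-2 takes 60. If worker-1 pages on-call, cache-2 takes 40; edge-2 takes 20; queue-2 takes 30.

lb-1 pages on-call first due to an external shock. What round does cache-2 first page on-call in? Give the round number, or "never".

never

Round 1 — lb-1 pages on-call (initial).
  queue-2: +70 → 70 ≥ 60
Round 2 — queue-2 pages on-call.
  cache-2: +60 → 60 < 80
No further pages.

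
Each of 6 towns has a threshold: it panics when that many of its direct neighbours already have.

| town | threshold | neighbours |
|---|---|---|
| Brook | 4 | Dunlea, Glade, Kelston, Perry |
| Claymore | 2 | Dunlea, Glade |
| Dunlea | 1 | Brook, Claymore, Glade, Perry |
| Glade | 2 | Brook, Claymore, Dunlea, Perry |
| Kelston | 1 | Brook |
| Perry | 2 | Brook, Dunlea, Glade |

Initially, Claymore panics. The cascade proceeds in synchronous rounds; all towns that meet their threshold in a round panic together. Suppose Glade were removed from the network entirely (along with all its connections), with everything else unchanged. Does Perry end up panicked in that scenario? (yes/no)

With Glade removed:
Round 1 — Claymore panics (initial).
Round 2 — checking thresholds:
  Dunlea: 1 of 3 neighbours ≥ 1, panics.
Round 3 — no new panics; cascade stops.

no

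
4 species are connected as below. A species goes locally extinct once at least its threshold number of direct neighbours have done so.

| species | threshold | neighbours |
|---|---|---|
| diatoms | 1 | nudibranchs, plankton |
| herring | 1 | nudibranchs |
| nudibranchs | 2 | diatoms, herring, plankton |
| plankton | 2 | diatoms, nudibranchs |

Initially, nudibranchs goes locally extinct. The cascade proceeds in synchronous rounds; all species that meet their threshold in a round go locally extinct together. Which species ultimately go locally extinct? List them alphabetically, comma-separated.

diatoms, herring, nudibranchs, plankton

Round 1 — nudibranchs goes locally extinct (initial).
Round 2 — checking thresholds:
  diatoms: 1 of 2 neighbours ≥ 1, goes locally extinct.
  herring: 1 of 1 neighbours ≥ 1, goes locally extinct.
  plankton: 1 of 2 neighbours < 2, below threshold.
Round 3 — checking thresholds:
  plankton: 2 of 2 neighbours ≥ 2, goes locally extinct.
Round 4 — no new extinctions; cascade stops.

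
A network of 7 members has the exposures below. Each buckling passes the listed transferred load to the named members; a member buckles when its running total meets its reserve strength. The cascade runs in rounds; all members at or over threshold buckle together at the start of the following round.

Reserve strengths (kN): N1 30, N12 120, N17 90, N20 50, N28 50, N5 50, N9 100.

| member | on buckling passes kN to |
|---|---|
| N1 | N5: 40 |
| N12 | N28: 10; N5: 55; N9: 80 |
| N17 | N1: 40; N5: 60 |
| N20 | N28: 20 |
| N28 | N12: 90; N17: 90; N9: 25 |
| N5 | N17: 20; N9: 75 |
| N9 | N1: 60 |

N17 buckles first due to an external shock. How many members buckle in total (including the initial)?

3

Round 1 — N17 buckles (initial).
  N1: +40 → 40 ≥ 30
  N5: +60 → 60 ≥ 50
Round 2 — N1, N5 buckle.
  N9: +75 → 75 < 100
No further bucklings.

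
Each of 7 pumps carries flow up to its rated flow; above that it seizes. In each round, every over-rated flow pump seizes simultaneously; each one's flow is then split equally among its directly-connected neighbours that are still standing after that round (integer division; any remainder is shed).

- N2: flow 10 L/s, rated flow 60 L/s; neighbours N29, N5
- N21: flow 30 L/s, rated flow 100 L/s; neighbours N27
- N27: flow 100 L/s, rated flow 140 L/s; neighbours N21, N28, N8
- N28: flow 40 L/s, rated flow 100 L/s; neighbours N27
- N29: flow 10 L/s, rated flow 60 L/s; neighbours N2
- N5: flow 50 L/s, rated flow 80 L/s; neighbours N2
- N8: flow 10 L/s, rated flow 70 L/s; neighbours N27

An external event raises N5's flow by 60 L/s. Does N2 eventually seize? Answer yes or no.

yes

Round 1 — N5 at 110 > 80. N5 seizes.
  N5 sheds 110 L/s to N2: 110 each.
    N2: 10+110 = 120 > 60
Round 2 — N2 seizes.
  N2 sheds 120 L/s to N29: 120 each.
    N29: 10+120 = 130 > 60
Round 3 — N29 seizes.
  N29 sheds 130 L/s: no online neighbours, lost.
No further seizures.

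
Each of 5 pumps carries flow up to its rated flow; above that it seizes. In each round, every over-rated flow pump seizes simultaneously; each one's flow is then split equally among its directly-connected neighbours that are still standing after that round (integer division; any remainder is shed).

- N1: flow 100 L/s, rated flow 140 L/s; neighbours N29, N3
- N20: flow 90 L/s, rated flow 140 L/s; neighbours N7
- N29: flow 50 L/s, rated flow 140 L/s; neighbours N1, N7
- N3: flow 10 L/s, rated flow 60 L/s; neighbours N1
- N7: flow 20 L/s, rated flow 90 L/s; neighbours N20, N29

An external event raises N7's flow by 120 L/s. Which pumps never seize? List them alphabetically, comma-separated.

N1, N29, N3

Round 1 — N7 at 140 > 90. N7 seizes.
  N7 sheds 140 L/s to N20, N29: 70 each.
    N20: 90+70 = 160 > 140
    N29: 50+70 = 120 ≤ 140
Round 2 — N20 seizes.
  N20 sheds 160 L/s: no online neighbours, lost.
No further seizures.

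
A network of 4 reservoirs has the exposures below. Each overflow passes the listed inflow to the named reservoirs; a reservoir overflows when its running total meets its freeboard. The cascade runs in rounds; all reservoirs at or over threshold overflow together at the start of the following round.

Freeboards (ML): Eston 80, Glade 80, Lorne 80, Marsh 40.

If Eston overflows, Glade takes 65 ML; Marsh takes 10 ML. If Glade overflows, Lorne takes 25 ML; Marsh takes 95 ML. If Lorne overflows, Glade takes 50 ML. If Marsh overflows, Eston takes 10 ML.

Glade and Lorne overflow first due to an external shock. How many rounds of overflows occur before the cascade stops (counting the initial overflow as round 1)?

Round 1 — Glade, Lorne overflow (initial).
  Marsh: +95 → 95 ≥ 40
Round 2 — Marsh overflows.
  Eston: +10 → 10 < 80
No further overflows.

2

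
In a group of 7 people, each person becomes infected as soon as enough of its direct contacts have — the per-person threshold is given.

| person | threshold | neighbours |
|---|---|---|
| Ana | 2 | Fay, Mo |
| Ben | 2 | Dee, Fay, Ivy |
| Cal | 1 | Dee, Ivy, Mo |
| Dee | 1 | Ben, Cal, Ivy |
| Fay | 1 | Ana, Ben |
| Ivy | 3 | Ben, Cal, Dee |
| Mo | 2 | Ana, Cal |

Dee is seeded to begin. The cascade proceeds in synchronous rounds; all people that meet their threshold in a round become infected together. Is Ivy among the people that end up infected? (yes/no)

Round 1 — Dee becomes infected (initial).
Round 2 — checking thresholds:
  Ben: 1 of 3 neighbours < 2, holds.
  Cal: 1 of 3 neighbours ≥ 1, becomes infected.
  Ivy: 1 of 3 neighbours < 3, holds.
Round 3 — no new infections; cascade stops.

no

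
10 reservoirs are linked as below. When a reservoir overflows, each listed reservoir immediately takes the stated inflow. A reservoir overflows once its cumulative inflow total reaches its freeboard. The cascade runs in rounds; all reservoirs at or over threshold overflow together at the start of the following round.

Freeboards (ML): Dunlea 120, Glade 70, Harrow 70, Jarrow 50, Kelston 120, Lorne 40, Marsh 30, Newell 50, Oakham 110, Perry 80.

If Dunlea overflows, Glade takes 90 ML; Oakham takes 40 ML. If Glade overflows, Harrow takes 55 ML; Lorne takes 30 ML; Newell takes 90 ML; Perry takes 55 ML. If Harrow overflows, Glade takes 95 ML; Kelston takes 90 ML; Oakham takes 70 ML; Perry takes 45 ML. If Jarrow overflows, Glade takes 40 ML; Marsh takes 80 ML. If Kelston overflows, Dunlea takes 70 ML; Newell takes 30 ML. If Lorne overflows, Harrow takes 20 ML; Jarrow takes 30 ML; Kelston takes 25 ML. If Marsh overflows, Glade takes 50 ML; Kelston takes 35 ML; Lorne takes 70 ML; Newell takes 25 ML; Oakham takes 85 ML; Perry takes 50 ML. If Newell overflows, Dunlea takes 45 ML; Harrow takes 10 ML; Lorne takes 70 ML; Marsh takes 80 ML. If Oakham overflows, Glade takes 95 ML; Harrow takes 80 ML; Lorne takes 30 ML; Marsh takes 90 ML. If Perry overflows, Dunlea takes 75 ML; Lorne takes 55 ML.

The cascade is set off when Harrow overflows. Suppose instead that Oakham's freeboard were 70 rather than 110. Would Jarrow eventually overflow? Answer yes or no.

With Oakham's freeboard at 70:
Round 1 — Harrow overflows (initial).
  Glade: +95 → 95 ≥ 70
  Kelston: +90 → 90 < 120
  Oakham: +70 → 70 ≥ 70
  Perry: +45 → 45 < 80
Round 2 — Glade, Oakham overflow.
  Lorne: +30+30 → 60 ≥ 40
  Marsh: +90 → 90 ≥ 30
  Newell: +90 → 90 ≥ 50
  Perry: +55 → 100 ≥ 80
Round 3 — Lorne, Marsh, Newell, Perry overflow.
  Dunlea: +45+75 → 120 ≥ 120
  Jarrow: +30 → 30 < 50
  Kelston: +25+35 → 150 ≥ 120
Round 4 — Dunlea, Kelston overflow.
No further overflows.

no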